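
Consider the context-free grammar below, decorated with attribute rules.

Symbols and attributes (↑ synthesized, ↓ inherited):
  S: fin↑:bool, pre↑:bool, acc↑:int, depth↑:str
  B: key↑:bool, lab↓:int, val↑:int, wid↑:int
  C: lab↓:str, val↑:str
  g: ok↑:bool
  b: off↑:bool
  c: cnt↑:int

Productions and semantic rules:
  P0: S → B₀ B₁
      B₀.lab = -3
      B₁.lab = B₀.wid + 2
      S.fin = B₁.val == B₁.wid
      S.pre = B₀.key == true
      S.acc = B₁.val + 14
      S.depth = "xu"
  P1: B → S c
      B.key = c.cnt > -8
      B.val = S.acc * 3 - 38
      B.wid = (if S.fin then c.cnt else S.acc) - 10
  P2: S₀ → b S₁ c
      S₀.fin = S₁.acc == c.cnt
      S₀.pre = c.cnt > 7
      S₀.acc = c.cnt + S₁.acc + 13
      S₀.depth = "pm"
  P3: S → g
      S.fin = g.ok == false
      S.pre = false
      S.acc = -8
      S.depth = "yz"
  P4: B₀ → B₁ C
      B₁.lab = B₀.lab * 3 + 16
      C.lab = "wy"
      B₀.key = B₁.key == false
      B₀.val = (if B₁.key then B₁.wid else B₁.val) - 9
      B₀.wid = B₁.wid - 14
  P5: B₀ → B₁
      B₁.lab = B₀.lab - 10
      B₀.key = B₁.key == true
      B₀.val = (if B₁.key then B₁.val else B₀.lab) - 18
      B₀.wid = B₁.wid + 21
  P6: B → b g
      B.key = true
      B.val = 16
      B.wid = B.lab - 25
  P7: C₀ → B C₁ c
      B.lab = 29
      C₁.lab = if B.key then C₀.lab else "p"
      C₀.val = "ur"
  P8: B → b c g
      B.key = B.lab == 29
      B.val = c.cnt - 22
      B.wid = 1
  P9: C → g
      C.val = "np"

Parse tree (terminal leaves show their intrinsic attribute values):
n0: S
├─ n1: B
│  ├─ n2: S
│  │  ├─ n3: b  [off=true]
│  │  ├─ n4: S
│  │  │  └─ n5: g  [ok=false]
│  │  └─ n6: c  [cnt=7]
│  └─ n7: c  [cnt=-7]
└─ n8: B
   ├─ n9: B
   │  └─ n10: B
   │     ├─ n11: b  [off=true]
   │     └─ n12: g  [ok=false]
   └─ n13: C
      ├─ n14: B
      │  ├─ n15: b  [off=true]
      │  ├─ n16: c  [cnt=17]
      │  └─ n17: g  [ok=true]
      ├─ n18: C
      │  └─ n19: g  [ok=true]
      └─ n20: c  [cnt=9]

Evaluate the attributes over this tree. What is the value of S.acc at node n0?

19

1. n1.lab = -3  [-3]
2. n3.off = true  [terminal]
3. n5.ok = false  [terminal]
4. n4.fin = true  [g.ok == false]
5. n4.pre = false  [false]
6. n4.acc = -8  [-8]
7. n4.depth = "yz"  ["yz"]
8. n6.cnt = 7  [terminal]
9. n2.fin = false  [S₁.acc == c.cnt]
10. n2.pre = false  [c.cnt > 7]
11. n2.acc = 12  [c.cnt + S₁.acc + 13]
12. n2.depth = "pm"  ["pm"]
13. n7.cnt = -7  [terminal]
14. n1.key = true  [c.cnt > -8]
15. n1.val = -2  [S.acc * 3 - 38]
16. n1.wid = 2  [(if S.fin then c.cnt else S.acc) - 10]
17. n8.lab = 4  [B₀.wid + 2]
18. n9.lab = 28  [B₀.lab * 3 + 16]
19. n10.lab = 18  [B₀.lab - 10]
20. n11.off = true  [terminal]
21. n12.ok = false  [terminal]
22. n10.key = true  [true]
23. n10.val = 16  [16]
24. n10.wid = -7  [B.lab - 25]
25. n9.key = true  [B₁.key == true]
26. n9.val = -2  [(if B₁.key then B₁.val else B₀.lab) - 18]
27. n9.wid = 14  [B₁.wid + 21]
28. n13.lab = "wy"  ["wy"]
29. n14.lab = 29  [29]
30. n15.off = true  [terminal]
31. n16.cnt = 17  [terminal]
32. n17.ok = true  [terminal]
33. n14.key = true  [B.lab == 29]
34. n14.val = -5  [c.cnt - 22]
35. n14.wid = 1  [1]
36. n18.lab = "wy"  [if B.key then C₀.lab else "p"]
37. n19.ok = true  [terminal]
38. n18.val = "np"  ["np"]
39. n20.cnt = 9  [terminal]
40. n13.val = "ur"  ["ur"]
41. n8.key = false  [B₁.key == false]
42. n8.val = 5  [(if B₁.key then B₁.wid else B₁.val) - 9]
43. n8.wid = 0  [B₁.wid - 14]
44. n0.fin = false  [B₁.val == B₁.wid]
45. n0.pre = true  [B₀.key == true]
46. n0.acc = 19  [B₁.val + 14]
47. n0.depth = "xu"  ["xu"]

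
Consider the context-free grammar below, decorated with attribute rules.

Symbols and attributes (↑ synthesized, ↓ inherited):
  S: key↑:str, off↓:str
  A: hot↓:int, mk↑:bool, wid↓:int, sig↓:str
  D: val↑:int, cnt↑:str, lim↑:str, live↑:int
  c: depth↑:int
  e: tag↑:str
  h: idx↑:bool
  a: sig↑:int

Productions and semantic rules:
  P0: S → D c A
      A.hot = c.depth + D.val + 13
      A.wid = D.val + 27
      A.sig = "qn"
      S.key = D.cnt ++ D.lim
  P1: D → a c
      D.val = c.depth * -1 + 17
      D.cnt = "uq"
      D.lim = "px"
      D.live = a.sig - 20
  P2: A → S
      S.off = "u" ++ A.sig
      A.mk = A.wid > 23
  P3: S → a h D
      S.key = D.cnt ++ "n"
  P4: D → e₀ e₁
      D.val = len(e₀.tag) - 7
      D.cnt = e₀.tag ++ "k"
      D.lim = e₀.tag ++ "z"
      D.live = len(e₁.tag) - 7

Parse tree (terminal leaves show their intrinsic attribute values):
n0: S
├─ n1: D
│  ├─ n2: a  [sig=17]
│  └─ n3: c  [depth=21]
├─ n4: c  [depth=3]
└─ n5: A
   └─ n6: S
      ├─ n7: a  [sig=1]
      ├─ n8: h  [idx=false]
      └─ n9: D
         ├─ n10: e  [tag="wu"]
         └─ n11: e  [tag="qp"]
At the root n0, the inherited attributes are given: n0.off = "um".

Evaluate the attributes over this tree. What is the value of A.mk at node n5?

1. n0.off = "um"  [given at root]
2. n2.sig = 17  [terminal]
3. n3.depth = 21  [terminal]
4. n1.val = -4  [c.depth * -1 + 17]
5. n1.cnt = "uq"  ["uq"]
6. n1.lim = "px"  ["px"]
7. n1.live = -3  [a.sig - 20]
8. n4.depth = 3  [terminal]
9. n5.hot = 12  [c.depth + D.val + 13]
10. n5.wid = 23  [D.val + 27]
11. n5.sig = "qn"  ["qn"]
12. n6.off = "uqn"  ["u" ++ A.sig]
13. n7.sig = 1  [terminal]
14. n8.idx = false  [terminal]
15. n10.tag = "wu"  [terminal]
16. n11.tag = "qp"  [terminal]
17. n9.val = -5  [len(e₀.tag) - 7]
18. n9.cnt = "wuk"  [e₀.tag ++ "k"]
19. n9.lim = "wuz"  [e₀.tag ++ "z"]
20. n9.live = -5  [len(e₁.tag) - 7]
21. n6.key = "wukn"  [D.cnt ++ "n"]
22. n5.mk = false  [A.wid > 23]
23. n0.key = "uqpx"  [D.cnt ++ D.lim]

false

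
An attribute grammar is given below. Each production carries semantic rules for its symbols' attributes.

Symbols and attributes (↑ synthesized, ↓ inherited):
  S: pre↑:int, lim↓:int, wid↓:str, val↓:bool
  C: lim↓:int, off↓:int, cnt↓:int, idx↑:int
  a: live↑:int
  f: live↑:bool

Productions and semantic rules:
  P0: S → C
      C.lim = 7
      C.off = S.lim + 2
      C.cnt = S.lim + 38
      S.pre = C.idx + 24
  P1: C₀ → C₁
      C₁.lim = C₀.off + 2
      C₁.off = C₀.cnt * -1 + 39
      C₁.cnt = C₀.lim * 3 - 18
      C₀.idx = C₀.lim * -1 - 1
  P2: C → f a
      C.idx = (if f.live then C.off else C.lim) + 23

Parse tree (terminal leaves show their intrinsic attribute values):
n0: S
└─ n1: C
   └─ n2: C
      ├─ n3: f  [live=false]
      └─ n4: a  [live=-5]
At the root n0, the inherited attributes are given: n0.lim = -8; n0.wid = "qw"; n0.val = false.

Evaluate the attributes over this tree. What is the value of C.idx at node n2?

1. n0.lim = -8  [given at root]
2. n0.wid = "qw"  [given at root]
3. n0.val = false  [given at root]
4. n1.lim = 7  [7]
5. n1.off = -6  [S.lim + 2]
6. n1.cnt = 30  [S.lim + 38]
7. n2.lim = -4  [C₀.off + 2]
8. n2.off = 9  [C₀.cnt * -1 + 39]
9. n2.cnt = 3  [C₀.lim * 3 - 18]
10. n3.live = false  [terminal]
11. n4.live = -5  [terminal]
12. n2.idx = 19  [(if f.live then C.off else C.lim) + 23]
13. n1.idx = -8  [C₀.lim * -1 - 1]
14. n0.pre = 16  [C.idx + 24]

19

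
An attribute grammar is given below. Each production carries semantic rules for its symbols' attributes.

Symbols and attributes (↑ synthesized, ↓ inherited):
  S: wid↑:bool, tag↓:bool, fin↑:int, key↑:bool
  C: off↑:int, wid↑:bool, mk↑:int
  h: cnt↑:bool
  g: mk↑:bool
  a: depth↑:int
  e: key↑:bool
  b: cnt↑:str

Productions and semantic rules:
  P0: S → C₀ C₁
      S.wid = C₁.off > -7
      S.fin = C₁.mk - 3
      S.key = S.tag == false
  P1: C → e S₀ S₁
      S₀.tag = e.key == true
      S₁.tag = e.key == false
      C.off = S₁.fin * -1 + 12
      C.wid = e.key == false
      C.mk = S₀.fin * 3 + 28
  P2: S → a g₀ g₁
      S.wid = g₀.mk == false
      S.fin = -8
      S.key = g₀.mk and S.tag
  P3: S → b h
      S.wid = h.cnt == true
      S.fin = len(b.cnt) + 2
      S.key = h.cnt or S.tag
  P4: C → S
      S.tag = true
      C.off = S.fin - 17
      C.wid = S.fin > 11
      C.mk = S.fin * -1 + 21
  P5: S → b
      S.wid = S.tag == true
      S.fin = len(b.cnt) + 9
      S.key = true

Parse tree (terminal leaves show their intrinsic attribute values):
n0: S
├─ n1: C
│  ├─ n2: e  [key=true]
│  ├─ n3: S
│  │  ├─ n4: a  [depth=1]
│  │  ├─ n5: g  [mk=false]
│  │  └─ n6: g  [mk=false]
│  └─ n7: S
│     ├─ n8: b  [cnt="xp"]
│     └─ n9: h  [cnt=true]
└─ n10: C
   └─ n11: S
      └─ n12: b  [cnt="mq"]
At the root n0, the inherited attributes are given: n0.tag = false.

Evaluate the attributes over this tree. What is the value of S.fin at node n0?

1. n0.tag = false  [given at root]
2. n2.key = true  [terminal]
3. n3.tag = true  [e.key == true]
4. n4.depth = 1  [terminal]
5. n5.mk = false  [terminal]
6. n6.mk = false  [terminal]
7. n3.wid = true  [g₀.mk == false]
8. n3.fin = -8  [-8]
9. n3.key = false  [g₀.mk and S.tag]
10. n7.tag = false  [e.key == false]
11. n8.cnt = "xp"  [terminal]
12. n9.cnt = true  [terminal]
13. n7.wid = true  [h.cnt == true]
14. n7.fin = 4  [len(b.cnt) + 2]
15. n7.key = true  [h.cnt or S.tag]
16. n1.off = 8  [S₁.fin * -1 + 12]
17. n1.wid = false  [e.key == false]
18. n1.mk = 4  [S₀.fin * 3 + 28]
19. n11.tag = true  [true]
20. n12.cnt = "mq"  [terminal]
21. n11.wid = true  [S.tag == true]
22. n11.fin = 11  [len(b.cnt) + 9]
23. n11.key = true  [true]
24. n10.off = -6  [S.fin - 17]
25. n10.wid = false  [S.fin > 11]
26. n10.mk = 10  [S.fin * -1 + 21]
27. n0.wid = true  [C₁.off > -7]
28. n0.fin = 7  [C₁.mk - 3]
29. n0.key = true  [S.tag == false]

7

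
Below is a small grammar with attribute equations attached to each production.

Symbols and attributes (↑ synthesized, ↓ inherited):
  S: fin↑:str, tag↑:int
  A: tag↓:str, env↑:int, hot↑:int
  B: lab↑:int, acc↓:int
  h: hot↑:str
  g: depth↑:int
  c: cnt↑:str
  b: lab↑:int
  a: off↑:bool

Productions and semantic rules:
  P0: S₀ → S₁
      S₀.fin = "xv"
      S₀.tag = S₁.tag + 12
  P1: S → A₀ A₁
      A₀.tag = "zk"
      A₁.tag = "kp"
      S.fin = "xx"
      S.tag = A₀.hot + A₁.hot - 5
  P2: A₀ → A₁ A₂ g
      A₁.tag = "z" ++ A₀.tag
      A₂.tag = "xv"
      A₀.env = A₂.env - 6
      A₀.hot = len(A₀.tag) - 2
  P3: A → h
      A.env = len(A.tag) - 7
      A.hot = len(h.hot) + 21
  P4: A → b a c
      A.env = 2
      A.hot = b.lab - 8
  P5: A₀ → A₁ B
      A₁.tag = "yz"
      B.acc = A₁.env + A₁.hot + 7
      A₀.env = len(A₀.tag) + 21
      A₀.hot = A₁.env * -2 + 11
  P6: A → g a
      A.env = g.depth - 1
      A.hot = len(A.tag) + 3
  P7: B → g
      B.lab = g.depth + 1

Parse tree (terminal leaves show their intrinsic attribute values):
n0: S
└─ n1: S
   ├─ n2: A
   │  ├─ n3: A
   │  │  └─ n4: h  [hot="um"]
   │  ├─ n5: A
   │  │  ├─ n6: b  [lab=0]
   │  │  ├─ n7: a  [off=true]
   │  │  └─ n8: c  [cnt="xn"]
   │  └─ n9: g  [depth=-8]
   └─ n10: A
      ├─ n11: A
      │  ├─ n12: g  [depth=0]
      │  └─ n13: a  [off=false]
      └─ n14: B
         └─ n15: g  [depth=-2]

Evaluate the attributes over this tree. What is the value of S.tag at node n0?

20

1. n2.tag = "zk"  ["zk"]
2. n3.tag = "zzk"  ["z" ++ A₀.tag]
3. n4.hot = "um"  [terminal]
4. n3.env = -4  [len(A.tag) - 7]
5. n3.hot = 23  [len(h.hot) + 21]
6. n5.tag = "xv"  ["xv"]
7. n6.lab = 0  [terminal]
8. n7.off = true  [terminal]
9. n8.cnt = "xn"  [terminal]
10. n5.env = 2  [2]
11. n5.hot = -8  [b.lab - 8]
12. n9.depth = -8  [terminal]
13. n2.env = -4  [A₂.env - 6]
14. n2.hot = 0  [len(A₀.tag) - 2]
15. n10.tag = "kp"  ["kp"]
16. n11.tag = "yz"  ["yz"]
17. n12.depth = 0  [terminal]
18. n13.off = false  [terminal]
19. n11.env = -1  [g.depth - 1]
20. n11.hot = 5  [len(A.tag) + 3]
21. n14.acc = 11  [A₁.env + A₁.hot + 7]
22. n15.depth = -2  [terminal]
23. n14.lab = -1  [g.depth + 1]
24. n10.env = 23  [len(A₀.tag) + 21]
25. n10.hot = 13  [A₁.env * -2 + 11]
26. n1.fin = "xx"  ["xx"]
27. n1.tag = 8  [A₀.hot + A₁.hot - 5]
28. n0.fin = "xv"  ["xv"]
29. n0.tag = 20  [S₁.tag + 12]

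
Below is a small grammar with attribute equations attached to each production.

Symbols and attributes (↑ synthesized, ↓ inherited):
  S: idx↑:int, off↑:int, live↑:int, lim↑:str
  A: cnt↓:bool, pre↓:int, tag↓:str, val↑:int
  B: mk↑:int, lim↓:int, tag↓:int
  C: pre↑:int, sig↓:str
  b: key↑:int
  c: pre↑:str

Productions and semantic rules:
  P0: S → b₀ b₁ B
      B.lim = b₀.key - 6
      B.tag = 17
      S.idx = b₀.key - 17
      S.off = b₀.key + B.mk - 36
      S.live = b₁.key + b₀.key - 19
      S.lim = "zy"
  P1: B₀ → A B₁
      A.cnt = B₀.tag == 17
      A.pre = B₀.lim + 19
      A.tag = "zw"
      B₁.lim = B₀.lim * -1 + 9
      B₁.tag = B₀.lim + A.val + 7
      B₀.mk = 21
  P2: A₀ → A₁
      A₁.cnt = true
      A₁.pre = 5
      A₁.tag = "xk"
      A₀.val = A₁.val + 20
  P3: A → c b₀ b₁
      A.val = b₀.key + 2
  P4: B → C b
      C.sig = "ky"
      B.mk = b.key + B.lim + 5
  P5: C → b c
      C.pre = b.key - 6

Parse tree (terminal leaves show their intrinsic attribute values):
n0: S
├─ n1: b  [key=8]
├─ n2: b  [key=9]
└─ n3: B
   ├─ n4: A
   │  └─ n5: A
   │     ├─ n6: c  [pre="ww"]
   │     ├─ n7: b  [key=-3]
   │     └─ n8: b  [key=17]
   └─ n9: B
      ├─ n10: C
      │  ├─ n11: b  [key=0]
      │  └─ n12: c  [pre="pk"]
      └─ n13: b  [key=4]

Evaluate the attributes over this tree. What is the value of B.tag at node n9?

28

1. n1.key = 8  [terminal]
2. n2.key = 9  [terminal]
3. n3.lim = 2  [b₀.key - 6]
4. n3.tag = 17  [17]
5. n4.cnt = true  [B₀.tag == 17]
6. n4.pre = 21  [B₀.lim + 19]
7. n4.tag = "zw"  ["zw"]
8. n5.cnt = true  [true]
9. n5.pre = 5  [5]
10. n5.tag = "xk"  ["xk"]
11. n6.pre = "ww"  [terminal]
12. n7.key = -3  [terminal]
13. n8.key = 17  [terminal]
14. n5.val = -1  [b₀.key + 2]
15. n4.val = 19  [A₁.val + 20]
16. n9.lim = 7  [B₀.lim * -1 + 9]
17. n9.tag = 28  [B₀.lim + A.val + 7]
18. n10.sig = "ky"  ["ky"]
19. n11.key = 0  [terminal]
20. n12.pre = "pk"  [terminal]
21. n10.pre = -6  [b.key - 6]
22. n13.key = 4  [terminal]
23. n9.mk = 16  [b.key + B.lim + 5]
24. n3.mk = 21  [21]
25. n0.idx = -9  [b₀.key - 17]
26. n0.off = -7  [b₀.key + B.mk - 36]
27. n0.live = -2  [b₁.key + b₀.key - 19]
28. n0.lim = "zy"  ["zy"]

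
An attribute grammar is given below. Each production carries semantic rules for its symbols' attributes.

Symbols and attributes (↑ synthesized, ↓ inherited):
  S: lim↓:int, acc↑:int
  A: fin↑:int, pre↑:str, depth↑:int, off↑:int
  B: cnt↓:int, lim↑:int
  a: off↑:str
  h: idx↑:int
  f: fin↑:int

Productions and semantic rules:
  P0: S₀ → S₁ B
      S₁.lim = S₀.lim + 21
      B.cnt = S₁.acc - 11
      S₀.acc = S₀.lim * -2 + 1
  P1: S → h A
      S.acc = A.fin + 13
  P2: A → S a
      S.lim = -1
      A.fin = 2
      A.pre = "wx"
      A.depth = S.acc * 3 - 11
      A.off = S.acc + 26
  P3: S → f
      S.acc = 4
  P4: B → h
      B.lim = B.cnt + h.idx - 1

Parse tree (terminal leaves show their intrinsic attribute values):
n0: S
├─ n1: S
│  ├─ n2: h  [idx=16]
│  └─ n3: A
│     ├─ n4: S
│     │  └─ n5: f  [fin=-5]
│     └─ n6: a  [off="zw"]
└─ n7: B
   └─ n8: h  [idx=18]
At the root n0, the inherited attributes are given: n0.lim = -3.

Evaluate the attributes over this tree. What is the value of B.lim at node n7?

1. n0.lim = -3  [given at root]
2. n1.lim = 18  [S₀.lim + 21]
3. n2.idx = 16  [terminal]
4. n4.lim = -1  [-1]
5. n5.fin = -5  [terminal]
6. n4.acc = 4  [4]
7. n6.off = "zw"  [terminal]
8. n3.fin = 2  [2]
9. n3.pre = "wx"  ["wx"]
10. n3.depth = 1  [S.acc * 3 - 11]
11. n3.off = 30  [S.acc + 26]
12. n1.acc = 15  [A.fin + 13]
13. n7.cnt = 4  [S₁.acc - 11]
14. n8.idx = 18  [terminal]
15. n7.lim = 21  [B.cnt + h.idx - 1]
16. n0.acc = 7  [S₀.lim * -2 + 1]

21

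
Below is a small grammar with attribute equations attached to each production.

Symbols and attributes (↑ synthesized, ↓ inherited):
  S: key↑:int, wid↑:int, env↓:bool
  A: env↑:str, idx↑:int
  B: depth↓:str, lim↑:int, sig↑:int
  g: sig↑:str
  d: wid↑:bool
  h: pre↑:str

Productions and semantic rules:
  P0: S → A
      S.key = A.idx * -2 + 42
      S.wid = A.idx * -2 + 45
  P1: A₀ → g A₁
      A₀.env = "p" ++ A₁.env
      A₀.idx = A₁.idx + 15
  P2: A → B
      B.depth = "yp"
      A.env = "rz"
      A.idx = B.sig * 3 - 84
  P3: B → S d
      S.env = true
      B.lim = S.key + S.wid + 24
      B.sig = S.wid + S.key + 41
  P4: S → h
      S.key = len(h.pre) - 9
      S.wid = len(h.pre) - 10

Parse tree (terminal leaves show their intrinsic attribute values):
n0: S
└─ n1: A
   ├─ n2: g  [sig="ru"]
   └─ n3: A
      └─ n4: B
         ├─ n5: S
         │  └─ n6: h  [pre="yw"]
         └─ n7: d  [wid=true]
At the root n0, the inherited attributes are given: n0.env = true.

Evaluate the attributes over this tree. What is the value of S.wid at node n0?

27

1. n0.env = true  [given at root]
2. n2.sig = "ru"  [terminal]
3. n4.depth = "yp"  ["yp"]
4. n5.env = true  [true]
5. n6.pre = "yw"  [terminal]
6. n5.key = -7  [len(h.pre) - 9]
7. n5.wid = -8  [len(h.pre) - 10]
8. n7.wid = true  [terminal]
9. n4.lim = 9  [S.key + S.wid + 24]
10. n4.sig = 26  [S.wid + S.key + 41]
11. n3.env = "rz"  ["rz"]
12. n3.idx = -6  [B.sig * 3 - 84]
13. n1.env = "prz"  ["p" ++ A₁.env]
14. n1.idx = 9  [A₁.idx + 15]
15. n0.key = 24  [A.idx * -2 + 42]
16. n0.wid = 27  [A.idx * -2 + 45]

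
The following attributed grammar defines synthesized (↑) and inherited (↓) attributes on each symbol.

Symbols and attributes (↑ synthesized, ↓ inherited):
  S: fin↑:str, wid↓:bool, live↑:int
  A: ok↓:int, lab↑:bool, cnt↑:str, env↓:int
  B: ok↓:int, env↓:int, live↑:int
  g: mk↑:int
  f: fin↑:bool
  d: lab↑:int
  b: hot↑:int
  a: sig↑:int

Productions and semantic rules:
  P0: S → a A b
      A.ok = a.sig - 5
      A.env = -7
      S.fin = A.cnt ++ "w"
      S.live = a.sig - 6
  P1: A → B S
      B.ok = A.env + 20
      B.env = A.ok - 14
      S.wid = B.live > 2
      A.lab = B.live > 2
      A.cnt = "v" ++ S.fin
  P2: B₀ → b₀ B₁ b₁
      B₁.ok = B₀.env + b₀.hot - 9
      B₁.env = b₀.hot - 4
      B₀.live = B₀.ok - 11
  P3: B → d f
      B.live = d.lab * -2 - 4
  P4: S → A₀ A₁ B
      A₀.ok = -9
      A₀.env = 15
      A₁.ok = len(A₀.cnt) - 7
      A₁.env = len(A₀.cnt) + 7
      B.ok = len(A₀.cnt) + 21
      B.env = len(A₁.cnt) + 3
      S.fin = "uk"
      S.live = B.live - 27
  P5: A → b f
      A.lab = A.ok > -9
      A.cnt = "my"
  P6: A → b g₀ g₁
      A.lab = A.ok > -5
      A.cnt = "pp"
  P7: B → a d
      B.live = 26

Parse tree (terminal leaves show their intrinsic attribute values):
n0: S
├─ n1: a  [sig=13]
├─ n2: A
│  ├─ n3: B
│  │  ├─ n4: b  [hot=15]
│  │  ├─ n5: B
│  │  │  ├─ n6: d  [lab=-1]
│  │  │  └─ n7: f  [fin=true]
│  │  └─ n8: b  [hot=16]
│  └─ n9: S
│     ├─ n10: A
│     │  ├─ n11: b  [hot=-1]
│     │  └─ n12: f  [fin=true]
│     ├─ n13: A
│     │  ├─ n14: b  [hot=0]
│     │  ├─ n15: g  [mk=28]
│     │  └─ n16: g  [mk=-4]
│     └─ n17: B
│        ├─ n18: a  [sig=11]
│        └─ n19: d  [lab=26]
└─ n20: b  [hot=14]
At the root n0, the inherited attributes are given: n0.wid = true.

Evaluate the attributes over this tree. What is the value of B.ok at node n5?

1. n0.wid = true  [given at root]
2. n1.sig = 13  [terminal]
3. n2.ok = 8  [a.sig - 5]
4. n2.env = -7  [-7]
5. n3.ok = 13  [A.env + 20]
6. n3.env = -6  [A.ok - 14]
7. n4.hot = 15  [terminal]
8. n5.ok = 0  [B₀.env + b₀.hot - 9]
9. n5.env = 11  [b₀.hot - 4]
10. n6.lab = -1  [terminal]
11. n7.fin = true  [terminal]
12. n5.live = -2  [d.lab * -2 - 4]
13. n8.hot = 16  [terminal]
14. n3.live = 2  [B₀.ok - 11]
15. n9.wid = false  [B.live > 2]
16. n10.ok = -9  [-9]
17. n10.env = 15  [15]
18. n11.hot = -1  [terminal]
19. n12.fin = true  [terminal]
20. n10.lab = false  [A.ok > -9]
21. n10.cnt = "my"  ["my"]
22. n13.ok = -5  [len(A₀.cnt) - 7]
23. n13.env = 9  [len(A₀.cnt) + 7]
24. n14.hot = 0  [terminal]
25. n15.mk = 28  [terminal]
26. n16.mk = -4  [terminal]
27. n13.lab = false  [A.ok > -5]
28. n13.cnt = "pp"  ["pp"]
29. n17.ok = 23  [len(A₀.cnt) + 21]
30. n17.env = 5  [len(A₁.cnt) + 3]
31. n18.sig = 11  [terminal]
32. n19.lab = 26  [terminal]
33. n17.live = 26  [26]
34. n9.fin = "uk"  ["uk"]
35. n9.live = -1  [B.live - 27]
36. n2.lab = false  [B.live > 2]
37. n2.cnt = "vuk"  ["v" ++ S.fin]
38. n20.hot = 14  [terminal]
39. n0.fin = "vukw"  [A.cnt ++ "w"]
40. n0.live = 7  [a.sig - 6]

0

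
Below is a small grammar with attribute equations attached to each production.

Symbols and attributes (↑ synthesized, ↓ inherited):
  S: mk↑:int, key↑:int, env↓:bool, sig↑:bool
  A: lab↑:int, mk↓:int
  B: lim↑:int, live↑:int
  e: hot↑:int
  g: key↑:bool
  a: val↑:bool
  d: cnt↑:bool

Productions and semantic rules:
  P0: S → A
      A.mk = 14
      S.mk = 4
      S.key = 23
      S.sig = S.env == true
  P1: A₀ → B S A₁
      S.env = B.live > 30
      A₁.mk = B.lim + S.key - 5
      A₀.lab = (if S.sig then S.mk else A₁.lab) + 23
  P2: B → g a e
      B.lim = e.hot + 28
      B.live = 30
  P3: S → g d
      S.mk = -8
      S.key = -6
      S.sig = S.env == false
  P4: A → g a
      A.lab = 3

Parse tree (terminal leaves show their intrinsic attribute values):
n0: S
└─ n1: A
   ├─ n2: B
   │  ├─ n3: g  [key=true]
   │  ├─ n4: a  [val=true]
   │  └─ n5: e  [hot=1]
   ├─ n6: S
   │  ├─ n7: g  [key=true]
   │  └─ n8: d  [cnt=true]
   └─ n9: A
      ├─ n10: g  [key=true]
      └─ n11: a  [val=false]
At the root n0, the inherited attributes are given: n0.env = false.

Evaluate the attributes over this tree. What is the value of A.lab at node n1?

1. n0.env = false  [given at root]
2. n1.mk = 14  [14]
3. n3.key = true  [terminal]
4. n4.val = true  [terminal]
5. n5.hot = 1  [terminal]
6. n2.lim = 29  [e.hot + 28]
7. n2.live = 30  [30]
8. n6.env = false  [B.live > 30]
9. n7.key = true  [terminal]
10. n8.cnt = true  [terminal]
11. n6.mk = -8  [-8]
12. n6.key = -6  [-6]
13. n6.sig = true  [S.env == false]
14. n9.mk = 18  [B.lim + S.key - 5]
15. n10.key = true  [terminal]
16. n11.val = false  [terminal]
17. n9.lab = 3  [3]
18. n1.lab = 15  [(if S.sig then S.mk else A₁.lab) + 23]
19. n0.mk = 4  [4]
20. n0.key = 23  [23]
21. n0.sig = false  [S.env == true]

15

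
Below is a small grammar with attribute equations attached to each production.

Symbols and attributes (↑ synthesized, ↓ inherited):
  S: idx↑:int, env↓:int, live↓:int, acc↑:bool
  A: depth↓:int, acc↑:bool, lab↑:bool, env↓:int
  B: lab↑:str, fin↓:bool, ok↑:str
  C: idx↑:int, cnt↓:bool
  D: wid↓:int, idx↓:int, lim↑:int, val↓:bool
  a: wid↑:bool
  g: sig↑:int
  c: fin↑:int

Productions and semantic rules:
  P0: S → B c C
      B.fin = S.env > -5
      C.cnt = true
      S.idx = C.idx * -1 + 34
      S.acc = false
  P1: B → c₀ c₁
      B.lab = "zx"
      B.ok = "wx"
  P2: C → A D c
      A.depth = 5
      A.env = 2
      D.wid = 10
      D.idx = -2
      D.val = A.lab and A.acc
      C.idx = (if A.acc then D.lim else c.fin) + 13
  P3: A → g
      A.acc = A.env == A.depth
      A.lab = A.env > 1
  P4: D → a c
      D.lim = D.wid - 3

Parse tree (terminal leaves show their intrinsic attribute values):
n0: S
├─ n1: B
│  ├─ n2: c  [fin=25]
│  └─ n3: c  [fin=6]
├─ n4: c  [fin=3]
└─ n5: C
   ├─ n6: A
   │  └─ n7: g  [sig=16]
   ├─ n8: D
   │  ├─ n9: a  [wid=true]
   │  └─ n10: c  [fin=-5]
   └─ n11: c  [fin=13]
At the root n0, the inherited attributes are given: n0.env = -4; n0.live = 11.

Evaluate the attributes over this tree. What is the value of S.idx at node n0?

8

1. n0.env = -4  [given at root]
2. n0.live = 11  [given at root]
3. n1.fin = true  [S.env > -5]
4. n2.fin = 25  [terminal]
5. n3.fin = 6  [terminal]
6. n1.lab = "zx"  ["zx"]
7. n1.ok = "wx"  ["wx"]
8. n4.fin = 3  [terminal]
9. n5.cnt = true  [true]
10. n6.depth = 5  [5]
11. n6.env = 2  [2]
12. n7.sig = 16  [terminal]
13. n6.acc = false  [A.env == A.depth]
14. n6.lab = true  [A.env > 1]
15. n8.wid = 10  [10]
16. n8.idx = -2  [-2]
17. n8.val = false  [A.lab and A.acc]
18. n9.wid = true  [terminal]
19. n10.fin = -5  [terminal]
20. n8.lim = 7  [D.wid - 3]
21. n11.fin = 13  [terminal]
22. n5.idx = 26  [(if A.acc then D.lim else c.fin) + 13]
23. n0.idx = 8  [C.idx * -1 + 34]
24. n0.acc = false  [false]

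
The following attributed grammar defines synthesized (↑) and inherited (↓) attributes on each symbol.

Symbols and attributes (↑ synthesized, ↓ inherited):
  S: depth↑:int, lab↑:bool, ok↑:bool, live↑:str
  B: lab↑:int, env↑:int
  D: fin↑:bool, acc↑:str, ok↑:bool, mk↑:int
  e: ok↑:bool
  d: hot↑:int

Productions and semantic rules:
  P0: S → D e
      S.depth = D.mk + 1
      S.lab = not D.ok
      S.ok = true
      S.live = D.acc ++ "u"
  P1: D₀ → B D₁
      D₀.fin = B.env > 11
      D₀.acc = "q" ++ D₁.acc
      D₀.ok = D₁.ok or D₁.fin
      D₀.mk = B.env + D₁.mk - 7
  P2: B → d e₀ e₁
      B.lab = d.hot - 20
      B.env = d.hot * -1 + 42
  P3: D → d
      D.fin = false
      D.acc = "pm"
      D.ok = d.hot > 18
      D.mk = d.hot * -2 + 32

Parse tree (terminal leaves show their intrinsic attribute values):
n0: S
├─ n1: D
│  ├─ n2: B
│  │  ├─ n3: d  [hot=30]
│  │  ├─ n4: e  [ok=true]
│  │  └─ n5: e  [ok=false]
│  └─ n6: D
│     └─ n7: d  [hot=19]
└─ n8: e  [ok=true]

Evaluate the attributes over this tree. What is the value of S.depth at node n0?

1. n3.hot = 30  [terminal]
2. n4.ok = true  [terminal]
3. n5.ok = false  [terminal]
4. n2.lab = 10  [d.hot - 20]
5. n2.env = 12  [d.hot * -1 + 42]
6. n7.hot = 19  [terminal]
7. n6.fin = false  [false]
8. n6.acc = "pm"  ["pm"]
9. n6.ok = true  [d.hot > 18]
10. n6.mk = -6  [d.hot * -2 + 32]
11. n1.fin = true  [B.env > 11]
12. n1.acc = "qpm"  ["q" ++ D₁.acc]
13. n1.ok = true  [D₁.ok or D₁.fin]
14. n1.mk = -1  [B.env + D₁.mk - 7]
15. n8.ok = true  [terminal]
16. n0.depth = 0  [D.mk + 1]
17. n0.lab = false  [not D.ok]
18. n0.ok = true  [true]
19. n0.live = "qpmu"  [D.acc ++ "u"]

0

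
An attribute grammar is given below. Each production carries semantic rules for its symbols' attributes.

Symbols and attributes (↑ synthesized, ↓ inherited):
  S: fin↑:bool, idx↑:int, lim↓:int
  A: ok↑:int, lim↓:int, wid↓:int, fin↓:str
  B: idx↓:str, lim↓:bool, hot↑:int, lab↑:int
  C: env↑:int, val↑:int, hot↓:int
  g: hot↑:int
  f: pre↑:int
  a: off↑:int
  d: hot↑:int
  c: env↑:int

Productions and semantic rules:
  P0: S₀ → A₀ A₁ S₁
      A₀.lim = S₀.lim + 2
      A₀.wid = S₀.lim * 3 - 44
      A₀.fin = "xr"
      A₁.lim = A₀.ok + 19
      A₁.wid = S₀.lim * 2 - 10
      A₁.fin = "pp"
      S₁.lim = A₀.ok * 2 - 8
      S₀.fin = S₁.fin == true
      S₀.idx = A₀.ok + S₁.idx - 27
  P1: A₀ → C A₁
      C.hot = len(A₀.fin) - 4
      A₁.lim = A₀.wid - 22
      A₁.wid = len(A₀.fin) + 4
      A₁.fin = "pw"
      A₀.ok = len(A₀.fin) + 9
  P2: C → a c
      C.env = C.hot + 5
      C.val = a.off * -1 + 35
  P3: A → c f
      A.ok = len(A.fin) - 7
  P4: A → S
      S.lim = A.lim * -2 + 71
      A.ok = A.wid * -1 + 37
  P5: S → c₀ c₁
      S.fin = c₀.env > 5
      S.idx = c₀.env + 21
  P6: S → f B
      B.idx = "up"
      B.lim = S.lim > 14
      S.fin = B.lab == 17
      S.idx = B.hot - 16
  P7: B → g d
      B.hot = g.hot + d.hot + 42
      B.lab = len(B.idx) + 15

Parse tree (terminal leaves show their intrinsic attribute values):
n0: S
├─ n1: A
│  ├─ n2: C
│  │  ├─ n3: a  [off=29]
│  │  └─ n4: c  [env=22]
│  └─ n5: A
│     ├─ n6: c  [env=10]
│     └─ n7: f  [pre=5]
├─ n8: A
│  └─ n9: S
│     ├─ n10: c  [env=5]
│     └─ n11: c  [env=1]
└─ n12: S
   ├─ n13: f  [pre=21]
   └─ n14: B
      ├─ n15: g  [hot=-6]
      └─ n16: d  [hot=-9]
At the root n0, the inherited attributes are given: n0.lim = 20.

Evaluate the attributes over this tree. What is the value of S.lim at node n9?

11

1. n0.lim = 20  [given at root]
2. n1.lim = 22  [S₀.lim + 2]
3. n1.wid = 16  [S₀.lim * 3 - 44]
4. n1.fin = "xr"  ["xr"]
5. n2.hot = -2  [len(A₀.fin) - 4]
6. n3.off = 29  [terminal]
7. n4.env = 22  [terminal]
8. n2.env = 3  [C.hot + 5]
9. n2.val = 6  [a.off * -1 + 35]
10. n5.lim = -6  [A₀.wid - 22]
11. n5.wid = 6  [len(A₀.fin) + 4]
12. n5.fin = "pw"  ["pw"]
13. n6.env = 10  [terminal]
14. n7.pre = 5  [terminal]
15. n5.ok = -5  [len(A.fin) - 7]
16. n1.ok = 11  [len(A₀.fin) + 9]
17. n8.lim = 30  [A₀.ok + 19]
18. n8.wid = 30  [S₀.lim * 2 - 10]
19. n8.fin = "pp"  ["pp"]
20. n9.lim = 11  [A.lim * -2 + 71]
21. n10.env = 5  [terminal]
22. n11.env = 1  [terminal]
23. n9.fin = false  [c₀.env > 5]
24. n9.idx = 26  [c₀.env + 21]
25. n8.ok = 7  [A.wid * -1 + 37]
26. n12.lim = 14  [A₀.ok * 2 - 8]
27. n13.pre = 21  [terminal]
28. n14.idx = "up"  ["up"]
29. n14.lim = false  [S.lim > 14]
30. n15.hot = -6  [terminal]
31. n16.hot = -9  [terminal]
32. n14.hot = 27  [g.hot + d.hot + 42]
33. n14.lab = 17  [len(B.idx) + 15]
34. n12.fin = true  [B.lab == 17]
35. n12.idx = 11  [B.hot - 16]
36. n0.fin = true  [S₁.fin == true]
37. n0.idx = -5  [A₀.ok + S₁.idx - 27]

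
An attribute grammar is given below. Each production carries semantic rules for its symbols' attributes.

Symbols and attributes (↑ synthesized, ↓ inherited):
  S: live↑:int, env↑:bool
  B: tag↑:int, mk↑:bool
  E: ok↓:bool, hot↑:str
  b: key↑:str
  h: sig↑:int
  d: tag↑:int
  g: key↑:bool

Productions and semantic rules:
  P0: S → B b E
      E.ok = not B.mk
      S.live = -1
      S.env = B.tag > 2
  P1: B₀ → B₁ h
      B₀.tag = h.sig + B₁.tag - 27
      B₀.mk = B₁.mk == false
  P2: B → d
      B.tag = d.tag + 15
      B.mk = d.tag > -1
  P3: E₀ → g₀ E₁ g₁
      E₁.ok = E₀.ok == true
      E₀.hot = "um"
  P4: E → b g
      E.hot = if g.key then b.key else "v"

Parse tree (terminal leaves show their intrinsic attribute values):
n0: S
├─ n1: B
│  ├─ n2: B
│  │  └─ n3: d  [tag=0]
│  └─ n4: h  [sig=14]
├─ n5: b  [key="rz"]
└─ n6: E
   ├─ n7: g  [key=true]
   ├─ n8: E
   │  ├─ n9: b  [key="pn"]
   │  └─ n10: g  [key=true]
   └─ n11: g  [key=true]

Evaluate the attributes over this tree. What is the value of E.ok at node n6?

1. n3.tag = 0  [terminal]
2. n2.tag = 15  [d.tag + 15]
3. n2.mk = true  [d.tag > -1]
4. n4.sig = 14  [terminal]
5. n1.tag = 2  [h.sig + B₁.tag - 27]
6. n1.mk = false  [B₁.mk == false]
7. n5.key = "rz"  [terminal]
8. n6.ok = true  [not B.mk]
9. n7.key = true  [terminal]
10. n8.ok = true  [E₀.ok == true]
11. n9.key = "pn"  [terminal]
12. n10.key = true  [terminal]
13. n8.hot = "pn"  [if g.key then b.key else "v"]
14. n11.key = true  [terminal]
15. n6.hot = "um"  ["um"]
16. n0.live = -1  [-1]
17. n0.env = false  [B.tag > 2]

true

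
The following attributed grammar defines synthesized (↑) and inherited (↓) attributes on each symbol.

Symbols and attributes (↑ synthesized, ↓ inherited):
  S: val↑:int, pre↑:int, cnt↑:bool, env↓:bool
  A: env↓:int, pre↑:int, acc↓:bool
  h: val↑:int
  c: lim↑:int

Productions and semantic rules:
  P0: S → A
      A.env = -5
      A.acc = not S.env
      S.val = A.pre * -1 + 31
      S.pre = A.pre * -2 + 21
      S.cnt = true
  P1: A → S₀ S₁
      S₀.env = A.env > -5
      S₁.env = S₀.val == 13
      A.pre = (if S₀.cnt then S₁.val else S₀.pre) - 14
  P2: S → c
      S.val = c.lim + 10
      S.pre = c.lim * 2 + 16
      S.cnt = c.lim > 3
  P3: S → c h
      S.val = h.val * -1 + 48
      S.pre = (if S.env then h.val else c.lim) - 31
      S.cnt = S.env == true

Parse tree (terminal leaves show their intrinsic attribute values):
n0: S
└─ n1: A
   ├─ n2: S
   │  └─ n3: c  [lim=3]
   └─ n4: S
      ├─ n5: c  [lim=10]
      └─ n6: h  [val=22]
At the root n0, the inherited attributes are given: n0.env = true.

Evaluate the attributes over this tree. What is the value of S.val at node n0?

1. n0.env = true  [given at root]
2. n1.env = -5  [-5]
3. n1.acc = false  [not S.env]
4. n2.env = false  [A.env > -5]
5. n3.lim = 3  [terminal]
6. n2.val = 13  [c.lim + 10]
7. n2.pre = 22  [c.lim * 2 + 16]
8. n2.cnt = false  [c.lim > 3]
9. n4.env = true  [S₀.val == 13]
10. n5.lim = 10  [terminal]
11. n6.val = 22  [terminal]
12. n4.val = 26  [h.val * -1 + 48]
13. n4.pre = -9  [(if S.env then h.val else c.lim) - 31]
14. n4.cnt = true  [S.env == true]
15. n1.pre = 8  [(if S₀.cnt then S₁.val else S₀.pre) - 14]
16. n0.val = 23  [A.pre * -1 + 31]
17. n0.pre = 5  [A.pre * -2 + 21]
18. n0.cnt = true  [true]

23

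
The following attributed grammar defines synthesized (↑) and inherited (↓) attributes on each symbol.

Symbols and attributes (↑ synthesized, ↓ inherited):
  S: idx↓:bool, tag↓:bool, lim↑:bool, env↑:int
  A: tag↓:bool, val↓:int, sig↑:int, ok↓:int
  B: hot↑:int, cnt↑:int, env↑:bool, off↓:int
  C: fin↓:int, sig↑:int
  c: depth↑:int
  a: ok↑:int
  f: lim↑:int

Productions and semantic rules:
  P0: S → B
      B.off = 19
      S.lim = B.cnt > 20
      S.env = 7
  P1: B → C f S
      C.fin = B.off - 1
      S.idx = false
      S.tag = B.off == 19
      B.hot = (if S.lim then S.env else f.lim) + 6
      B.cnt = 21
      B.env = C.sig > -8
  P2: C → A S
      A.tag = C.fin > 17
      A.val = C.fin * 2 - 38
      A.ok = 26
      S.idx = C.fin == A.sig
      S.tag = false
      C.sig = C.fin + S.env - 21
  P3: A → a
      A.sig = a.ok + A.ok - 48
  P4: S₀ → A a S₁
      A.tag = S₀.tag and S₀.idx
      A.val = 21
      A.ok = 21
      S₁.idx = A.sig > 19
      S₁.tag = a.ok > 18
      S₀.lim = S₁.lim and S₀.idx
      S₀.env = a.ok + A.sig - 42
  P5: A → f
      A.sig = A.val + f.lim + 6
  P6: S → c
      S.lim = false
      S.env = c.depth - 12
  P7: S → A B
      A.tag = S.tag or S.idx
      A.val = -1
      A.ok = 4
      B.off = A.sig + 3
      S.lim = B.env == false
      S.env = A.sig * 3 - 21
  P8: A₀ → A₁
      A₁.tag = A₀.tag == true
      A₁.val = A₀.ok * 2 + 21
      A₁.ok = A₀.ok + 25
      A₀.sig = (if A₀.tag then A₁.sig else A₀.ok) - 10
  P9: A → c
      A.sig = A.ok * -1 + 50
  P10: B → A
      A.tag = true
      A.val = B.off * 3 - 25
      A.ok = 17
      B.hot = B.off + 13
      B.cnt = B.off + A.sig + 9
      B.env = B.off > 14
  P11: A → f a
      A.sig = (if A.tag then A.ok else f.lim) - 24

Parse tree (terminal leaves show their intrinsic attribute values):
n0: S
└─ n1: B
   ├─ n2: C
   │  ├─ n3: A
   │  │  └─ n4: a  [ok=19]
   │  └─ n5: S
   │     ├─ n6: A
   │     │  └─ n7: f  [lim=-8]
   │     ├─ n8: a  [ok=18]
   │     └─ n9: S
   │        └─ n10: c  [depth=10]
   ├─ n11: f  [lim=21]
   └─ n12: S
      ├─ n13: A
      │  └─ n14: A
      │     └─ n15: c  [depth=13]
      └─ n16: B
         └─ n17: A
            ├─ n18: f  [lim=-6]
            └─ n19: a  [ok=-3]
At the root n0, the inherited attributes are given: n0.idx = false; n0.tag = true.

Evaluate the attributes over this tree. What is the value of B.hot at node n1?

18

1. n0.idx = false  [given at root]
2. n0.tag = true  [given at root]
3. n1.off = 19  [19]
4. n2.fin = 18  [B.off - 1]
5. n3.tag = true  [C.fin > 17]
6. n3.val = -2  [C.fin * 2 - 38]
7. n3.ok = 26  [26]
8. n4.ok = 19  [terminal]
9. n3.sig = -3  [a.ok + A.ok - 48]
10. n5.idx = false  [C.fin == A.sig]
11. n5.tag = false  [false]
12. n6.tag = false  [S₀.tag and S₀.idx]
13. n6.val = 21  [21]
14. n6.ok = 21  [21]
15. n7.lim = -8  [terminal]
16. n6.sig = 19  [A.val + f.lim + 6]
17. n8.ok = 18  [terminal]
18. n9.idx = false  [A.sig > 19]
19. n9.tag = false  [a.ok > 18]
20. n10.depth = 10  [terminal]
21. n9.lim = false  [false]
22. n9.env = -2  [c.depth - 12]
23. n5.lim = false  [S₁.lim and S₀.idx]
24. n5.env = -5  [a.ok + A.sig - 42]
25. n2.sig = -8  [C.fin + S.env - 21]
26. n11.lim = 21  [terminal]
27. n12.idx = false  [false]
28. n12.tag = true  [B.off == 19]
29. n13.tag = true  [S.tag or S.idx]
30. n13.val = -1  [-1]
31. n13.ok = 4  [4]
32. n14.tag = true  [A₀.tag == true]
33. n14.val = 29  [A₀.ok * 2 + 21]
34. n14.ok = 29  [A₀.ok + 25]
35. n15.depth = 13  [terminal]
36. n14.sig = 21  [A.ok * -1 + 50]
37. n13.sig = 11  [(if A₀.tag then A₁.sig else A₀.ok) - 10]
38. n16.off = 14  [A.sig + 3]
39. n17.tag = true  [true]
40. n17.val = 17  [B.off * 3 - 25]
41. n17.ok = 17  [17]
42. n18.lim = -6  [terminal]
43. n19.ok = -3  [terminal]
44. n17.sig = -7  [(if A.tag then A.ok else f.lim) - 24]
45. n16.hot = 27  [B.off + 13]
46. n16.cnt = 16  [B.off + A.sig + 9]
47. n16.env = false  [B.off > 14]
48. n12.lim = true  [B.env == false]
49. n12.env = 12  [A.sig * 3 - 21]
50. n1.hot = 18  [(if S.lim then S.env else f.lim) + 6]
51. n1.cnt = 21  [21]
52. n1.env = false  [C.sig > -8]
53. n0.lim = true  [B.cnt > 20]
54. n0.env = 7  [7]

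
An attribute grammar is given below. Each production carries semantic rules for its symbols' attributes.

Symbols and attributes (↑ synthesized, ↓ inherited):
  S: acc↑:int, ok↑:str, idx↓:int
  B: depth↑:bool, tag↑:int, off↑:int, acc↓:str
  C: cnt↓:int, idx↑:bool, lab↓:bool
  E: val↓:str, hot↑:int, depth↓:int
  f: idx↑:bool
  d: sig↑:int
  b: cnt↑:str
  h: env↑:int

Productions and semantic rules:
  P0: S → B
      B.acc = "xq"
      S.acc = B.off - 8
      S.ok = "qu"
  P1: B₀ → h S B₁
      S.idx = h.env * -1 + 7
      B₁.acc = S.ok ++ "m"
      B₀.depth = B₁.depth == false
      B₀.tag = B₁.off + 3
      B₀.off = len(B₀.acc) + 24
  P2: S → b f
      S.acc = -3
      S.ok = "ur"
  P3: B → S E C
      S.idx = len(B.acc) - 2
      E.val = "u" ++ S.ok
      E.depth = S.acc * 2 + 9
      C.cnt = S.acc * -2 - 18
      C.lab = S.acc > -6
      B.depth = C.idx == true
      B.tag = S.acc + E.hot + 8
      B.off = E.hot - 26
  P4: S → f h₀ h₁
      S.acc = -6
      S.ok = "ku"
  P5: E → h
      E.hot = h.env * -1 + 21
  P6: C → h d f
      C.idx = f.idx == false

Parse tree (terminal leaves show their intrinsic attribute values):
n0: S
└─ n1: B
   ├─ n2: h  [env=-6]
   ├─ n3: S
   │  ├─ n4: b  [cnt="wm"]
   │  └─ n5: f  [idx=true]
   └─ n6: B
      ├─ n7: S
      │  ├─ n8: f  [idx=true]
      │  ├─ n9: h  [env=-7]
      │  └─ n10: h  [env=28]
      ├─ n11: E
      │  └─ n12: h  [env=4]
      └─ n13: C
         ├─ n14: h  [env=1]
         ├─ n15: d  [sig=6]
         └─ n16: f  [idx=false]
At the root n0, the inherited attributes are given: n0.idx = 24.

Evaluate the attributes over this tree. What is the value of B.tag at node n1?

-6

1. n0.idx = 24  [given at root]
2. n1.acc = "xq"  ["xq"]
3. n2.env = -6  [terminal]
4. n3.idx = 13  [h.env * -1 + 7]
5. n4.cnt = "wm"  [terminal]
6. n5.idx = true  [terminal]
7. n3.acc = -3  [-3]
8. n3.ok = "ur"  ["ur"]
9. n6.acc = "urm"  [S.ok ++ "m"]
10. n7.idx = 1  [len(B.acc) - 2]
11. n8.idx = true  [terminal]
12. n9.env = -7  [terminal]
13. n10.env = 28  [terminal]
14. n7.acc = -6  [-6]
15. n7.ok = "ku"  ["ku"]
16. n11.val = "uku"  ["u" ++ S.ok]
17. n11.depth = -3  [S.acc * 2 + 9]
18. n12.env = 4  [terminal]
19. n11.hot = 17  [h.env * -1 + 21]
20. n13.cnt = -6  [S.acc * -2 - 18]
21. n13.lab = false  [S.acc > -6]
22. n14.env = 1  [terminal]
23. n15.sig = 6  [terminal]
24. n16.idx = false  [terminal]
25. n13.idx = true  [f.idx == false]
26. n6.depth = true  [C.idx == true]
27. n6.tag = 19  [S.acc + E.hot + 8]
28. n6.off = -9  [E.hot - 26]
29. n1.depth = false  [B₁.depth == false]
30. n1.tag = -6  [B₁.off + 3]
31. n1.off = 26  [len(B₀.acc) + 24]
32. n0.acc = 18  [B.off - 8]
33. n0.ok = "qu"  ["qu"]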